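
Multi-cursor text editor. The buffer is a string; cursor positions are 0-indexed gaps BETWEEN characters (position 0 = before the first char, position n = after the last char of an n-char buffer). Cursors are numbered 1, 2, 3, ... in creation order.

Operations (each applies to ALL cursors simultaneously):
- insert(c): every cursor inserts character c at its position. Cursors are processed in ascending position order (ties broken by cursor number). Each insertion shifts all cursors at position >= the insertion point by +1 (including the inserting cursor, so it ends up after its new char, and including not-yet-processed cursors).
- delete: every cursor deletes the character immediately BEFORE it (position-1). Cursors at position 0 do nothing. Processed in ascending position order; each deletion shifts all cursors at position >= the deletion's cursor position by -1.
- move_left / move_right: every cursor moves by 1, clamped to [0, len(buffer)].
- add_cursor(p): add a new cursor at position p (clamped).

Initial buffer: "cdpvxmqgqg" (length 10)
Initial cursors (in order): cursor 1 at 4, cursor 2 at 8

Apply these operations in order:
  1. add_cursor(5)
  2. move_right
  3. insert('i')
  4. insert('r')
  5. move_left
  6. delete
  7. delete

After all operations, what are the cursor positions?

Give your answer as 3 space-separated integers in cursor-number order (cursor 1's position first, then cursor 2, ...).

After op 1 (add_cursor(5)): buffer="cdpvxmqgqg" (len 10), cursors c1@4 c3@5 c2@8, authorship ..........
After op 2 (move_right): buffer="cdpvxmqgqg" (len 10), cursors c1@5 c3@6 c2@9, authorship ..........
After op 3 (insert('i')): buffer="cdpvximiqgqig" (len 13), cursors c1@6 c3@8 c2@12, authorship .....1.3...2.
After op 4 (insert('r')): buffer="cdpvxirmirqgqirg" (len 16), cursors c1@7 c3@10 c2@15, authorship .....11.33...22.
After op 5 (move_left): buffer="cdpvxirmirqgqirg" (len 16), cursors c1@6 c3@9 c2@14, authorship .....11.33...22.
After op 6 (delete): buffer="cdpvxrmrqgqrg" (len 13), cursors c1@5 c3@7 c2@11, authorship .....1.3...2.
After op 7 (delete): buffer="cdpvrrqgrg" (len 10), cursors c1@4 c3@5 c2@8, authorship ....13..2.

Answer: 4 8 5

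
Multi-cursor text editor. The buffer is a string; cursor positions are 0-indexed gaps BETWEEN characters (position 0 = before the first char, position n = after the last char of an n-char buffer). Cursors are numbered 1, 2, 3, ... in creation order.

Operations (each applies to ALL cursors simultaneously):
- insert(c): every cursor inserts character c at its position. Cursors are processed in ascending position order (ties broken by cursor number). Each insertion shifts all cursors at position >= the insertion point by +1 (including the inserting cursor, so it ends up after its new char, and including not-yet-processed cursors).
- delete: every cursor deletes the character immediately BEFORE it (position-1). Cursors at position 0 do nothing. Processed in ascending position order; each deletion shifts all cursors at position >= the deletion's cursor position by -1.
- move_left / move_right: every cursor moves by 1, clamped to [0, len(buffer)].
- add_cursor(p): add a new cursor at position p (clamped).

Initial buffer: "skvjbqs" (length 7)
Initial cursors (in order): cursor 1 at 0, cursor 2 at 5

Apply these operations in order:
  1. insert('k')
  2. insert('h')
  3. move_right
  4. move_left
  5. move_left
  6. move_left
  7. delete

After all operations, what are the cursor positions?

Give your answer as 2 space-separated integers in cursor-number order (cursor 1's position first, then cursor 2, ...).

After op 1 (insert('k')): buffer="kskvjbkqs" (len 9), cursors c1@1 c2@7, authorship 1.....2..
After op 2 (insert('h')): buffer="khskvjbkhqs" (len 11), cursors c1@2 c2@9, authorship 11.....22..
After op 3 (move_right): buffer="khskvjbkhqs" (len 11), cursors c1@3 c2@10, authorship 11.....22..
After op 4 (move_left): buffer="khskvjbkhqs" (len 11), cursors c1@2 c2@9, authorship 11.....22..
After op 5 (move_left): buffer="khskvjbkhqs" (len 11), cursors c1@1 c2@8, authorship 11.....22..
After op 6 (move_left): buffer="khskvjbkhqs" (len 11), cursors c1@0 c2@7, authorship 11.....22..
After op 7 (delete): buffer="khskvjkhqs" (len 10), cursors c1@0 c2@6, authorship 11....22..

Answer: 0 6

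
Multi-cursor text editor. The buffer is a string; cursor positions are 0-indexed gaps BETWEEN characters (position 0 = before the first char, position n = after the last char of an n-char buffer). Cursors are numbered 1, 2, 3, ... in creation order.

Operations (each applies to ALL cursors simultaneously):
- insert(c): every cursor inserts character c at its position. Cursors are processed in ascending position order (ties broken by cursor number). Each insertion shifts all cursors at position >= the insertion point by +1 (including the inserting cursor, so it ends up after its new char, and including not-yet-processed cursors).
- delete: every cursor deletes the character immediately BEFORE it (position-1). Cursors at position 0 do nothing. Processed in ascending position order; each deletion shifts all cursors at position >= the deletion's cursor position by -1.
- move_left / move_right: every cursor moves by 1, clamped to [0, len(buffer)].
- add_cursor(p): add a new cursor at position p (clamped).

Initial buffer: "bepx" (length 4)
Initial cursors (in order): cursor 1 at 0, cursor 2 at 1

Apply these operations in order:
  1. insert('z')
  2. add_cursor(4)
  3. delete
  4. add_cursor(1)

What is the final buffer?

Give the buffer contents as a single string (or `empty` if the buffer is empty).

After op 1 (insert('z')): buffer="zbzepx" (len 6), cursors c1@1 c2@3, authorship 1.2...
After op 2 (add_cursor(4)): buffer="zbzepx" (len 6), cursors c1@1 c2@3 c3@4, authorship 1.2...
After op 3 (delete): buffer="bpx" (len 3), cursors c1@0 c2@1 c3@1, authorship ...
After op 4 (add_cursor(1)): buffer="bpx" (len 3), cursors c1@0 c2@1 c3@1 c4@1, authorship ...

Answer: bpx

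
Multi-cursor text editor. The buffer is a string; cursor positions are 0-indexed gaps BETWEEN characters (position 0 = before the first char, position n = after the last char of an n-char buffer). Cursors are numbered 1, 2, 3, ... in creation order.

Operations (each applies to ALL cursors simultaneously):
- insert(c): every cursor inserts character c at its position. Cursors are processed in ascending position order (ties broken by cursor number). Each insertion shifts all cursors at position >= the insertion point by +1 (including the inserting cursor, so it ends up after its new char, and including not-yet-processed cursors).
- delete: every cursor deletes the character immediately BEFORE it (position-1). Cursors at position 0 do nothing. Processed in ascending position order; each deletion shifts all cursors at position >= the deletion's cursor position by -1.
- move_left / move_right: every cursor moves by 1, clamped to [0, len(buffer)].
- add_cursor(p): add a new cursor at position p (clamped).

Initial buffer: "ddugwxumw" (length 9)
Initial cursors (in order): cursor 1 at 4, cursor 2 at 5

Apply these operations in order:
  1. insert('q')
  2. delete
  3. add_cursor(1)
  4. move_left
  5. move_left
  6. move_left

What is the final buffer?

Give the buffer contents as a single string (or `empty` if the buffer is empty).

Answer: ddugwxumw

Derivation:
After op 1 (insert('q')): buffer="ddugqwqxumw" (len 11), cursors c1@5 c2@7, authorship ....1.2....
After op 2 (delete): buffer="ddugwxumw" (len 9), cursors c1@4 c2@5, authorship .........
After op 3 (add_cursor(1)): buffer="ddugwxumw" (len 9), cursors c3@1 c1@4 c2@5, authorship .........
After op 4 (move_left): buffer="ddugwxumw" (len 9), cursors c3@0 c1@3 c2@4, authorship .........
After op 5 (move_left): buffer="ddugwxumw" (len 9), cursors c3@0 c1@2 c2@3, authorship .........
After op 6 (move_left): buffer="ddugwxumw" (len 9), cursors c3@0 c1@1 c2@2, authorship .........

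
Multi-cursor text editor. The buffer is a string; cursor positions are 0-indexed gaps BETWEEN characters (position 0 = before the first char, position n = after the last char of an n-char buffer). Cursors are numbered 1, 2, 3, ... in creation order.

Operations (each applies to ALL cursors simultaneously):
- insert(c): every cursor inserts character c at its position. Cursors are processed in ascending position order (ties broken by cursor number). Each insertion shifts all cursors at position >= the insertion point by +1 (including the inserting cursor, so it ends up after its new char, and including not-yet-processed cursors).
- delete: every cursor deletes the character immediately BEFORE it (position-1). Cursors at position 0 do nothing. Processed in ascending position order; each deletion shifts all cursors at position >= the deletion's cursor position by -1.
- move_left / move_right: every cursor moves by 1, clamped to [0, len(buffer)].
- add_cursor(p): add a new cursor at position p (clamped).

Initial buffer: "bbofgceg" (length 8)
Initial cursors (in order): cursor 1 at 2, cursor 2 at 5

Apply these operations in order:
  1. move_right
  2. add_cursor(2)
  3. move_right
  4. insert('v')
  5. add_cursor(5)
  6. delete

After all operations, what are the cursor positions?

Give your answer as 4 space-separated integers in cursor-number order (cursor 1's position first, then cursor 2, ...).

After op 1 (move_right): buffer="bbofgceg" (len 8), cursors c1@3 c2@6, authorship ........
After op 2 (add_cursor(2)): buffer="bbofgceg" (len 8), cursors c3@2 c1@3 c2@6, authorship ........
After op 3 (move_right): buffer="bbofgceg" (len 8), cursors c3@3 c1@4 c2@7, authorship ........
After op 4 (insert('v')): buffer="bbovfvgcevg" (len 11), cursors c3@4 c1@6 c2@10, authorship ...3.1...2.
After op 5 (add_cursor(5)): buffer="bbovfvgcevg" (len 11), cursors c3@4 c4@5 c1@6 c2@10, authorship ...3.1...2.
After op 6 (delete): buffer="bbogceg" (len 7), cursors c1@3 c3@3 c4@3 c2@6, authorship .......

Answer: 3 6 3 3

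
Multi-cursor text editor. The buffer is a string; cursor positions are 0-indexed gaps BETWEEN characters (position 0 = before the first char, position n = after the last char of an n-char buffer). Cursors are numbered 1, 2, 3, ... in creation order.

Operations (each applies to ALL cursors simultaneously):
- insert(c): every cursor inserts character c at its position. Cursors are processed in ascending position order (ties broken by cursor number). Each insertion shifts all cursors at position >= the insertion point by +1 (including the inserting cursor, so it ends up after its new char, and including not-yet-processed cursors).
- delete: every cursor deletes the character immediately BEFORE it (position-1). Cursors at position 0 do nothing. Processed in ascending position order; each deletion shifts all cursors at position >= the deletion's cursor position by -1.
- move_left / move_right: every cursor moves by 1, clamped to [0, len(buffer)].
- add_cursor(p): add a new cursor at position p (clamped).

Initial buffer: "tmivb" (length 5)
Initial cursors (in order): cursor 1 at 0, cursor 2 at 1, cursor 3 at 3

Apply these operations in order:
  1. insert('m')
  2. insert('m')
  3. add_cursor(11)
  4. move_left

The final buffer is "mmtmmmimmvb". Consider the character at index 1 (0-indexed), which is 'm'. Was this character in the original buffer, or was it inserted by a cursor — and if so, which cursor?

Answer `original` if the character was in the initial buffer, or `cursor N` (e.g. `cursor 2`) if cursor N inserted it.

After op 1 (insert('m')): buffer="mtmmimvb" (len 8), cursors c1@1 c2@3 c3@6, authorship 1.2..3..
After op 2 (insert('m')): buffer="mmtmmmimmvb" (len 11), cursors c1@2 c2@5 c3@9, authorship 11.22..33..
After op 3 (add_cursor(11)): buffer="mmtmmmimmvb" (len 11), cursors c1@2 c2@5 c3@9 c4@11, authorship 11.22..33..
After op 4 (move_left): buffer="mmtmmmimmvb" (len 11), cursors c1@1 c2@4 c3@8 c4@10, authorship 11.22..33..
Authorship (.=original, N=cursor N): 1 1 . 2 2 . . 3 3 . .
Index 1: author = 1

Answer: cursor 1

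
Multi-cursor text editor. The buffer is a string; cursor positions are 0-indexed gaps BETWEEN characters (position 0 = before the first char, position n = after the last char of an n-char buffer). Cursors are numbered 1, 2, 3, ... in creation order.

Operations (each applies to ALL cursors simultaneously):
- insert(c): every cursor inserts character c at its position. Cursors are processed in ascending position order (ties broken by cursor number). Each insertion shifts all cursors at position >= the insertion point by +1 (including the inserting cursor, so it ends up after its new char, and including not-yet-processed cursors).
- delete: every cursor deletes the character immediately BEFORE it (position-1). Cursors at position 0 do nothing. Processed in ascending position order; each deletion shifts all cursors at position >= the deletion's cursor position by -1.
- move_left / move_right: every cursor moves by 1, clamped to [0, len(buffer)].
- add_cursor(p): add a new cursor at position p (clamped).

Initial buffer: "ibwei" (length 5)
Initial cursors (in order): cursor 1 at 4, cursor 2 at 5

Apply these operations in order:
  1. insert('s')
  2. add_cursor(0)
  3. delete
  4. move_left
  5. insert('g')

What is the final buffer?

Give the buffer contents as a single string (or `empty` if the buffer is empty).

After op 1 (insert('s')): buffer="ibwesis" (len 7), cursors c1@5 c2@7, authorship ....1.2
After op 2 (add_cursor(0)): buffer="ibwesis" (len 7), cursors c3@0 c1@5 c2@7, authorship ....1.2
After op 3 (delete): buffer="ibwei" (len 5), cursors c3@0 c1@4 c2@5, authorship .....
After op 4 (move_left): buffer="ibwei" (len 5), cursors c3@0 c1@3 c2@4, authorship .....
After op 5 (insert('g')): buffer="gibwgegi" (len 8), cursors c3@1 c1@5 c2@7, authorship 3...1.2.

Answer: gibwgegi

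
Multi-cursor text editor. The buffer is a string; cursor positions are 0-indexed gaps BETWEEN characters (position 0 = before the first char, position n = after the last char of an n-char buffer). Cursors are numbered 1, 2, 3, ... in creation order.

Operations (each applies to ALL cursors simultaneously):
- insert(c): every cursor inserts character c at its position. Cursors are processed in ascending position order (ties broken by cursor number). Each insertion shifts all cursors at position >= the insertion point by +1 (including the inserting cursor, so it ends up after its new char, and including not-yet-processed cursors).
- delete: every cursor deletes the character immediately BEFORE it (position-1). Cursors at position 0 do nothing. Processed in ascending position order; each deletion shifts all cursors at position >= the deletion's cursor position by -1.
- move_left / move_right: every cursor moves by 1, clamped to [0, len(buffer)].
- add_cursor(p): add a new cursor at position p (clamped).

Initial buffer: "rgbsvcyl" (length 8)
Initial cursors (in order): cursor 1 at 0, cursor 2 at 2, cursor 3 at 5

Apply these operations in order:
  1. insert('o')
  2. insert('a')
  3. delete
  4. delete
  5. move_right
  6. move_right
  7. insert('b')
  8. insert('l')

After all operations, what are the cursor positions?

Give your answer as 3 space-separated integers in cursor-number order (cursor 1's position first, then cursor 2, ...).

Answer: 4 8 13

Derivation:
After op 1 (insert('o')): buffer="orgobsvocyl" (len 11), cursors c1@1 c2@4 c3@8, authorship 1..2...3...
After op 2 (insert('a')): buffer="oargoabsvoacyl" (len 14), cursors c1@2 c2@6 c3@11, authorship 11..22...33...
After op 3 (delete): buffer="orgobsvocyl" (len 11), cursors c1@1 c2@4 c3@8, authorship 1..2...3...
After op 4 (delete): buffer="rgbsvcyl" (len 8), cursors c1@0 c2@2 c3@5, authorship ........
After op 5 (move_right): buffer="rgbsvcyl" (len 8), cursors c1@1 c2@3 c3@6, authorship ........
After op 6 (move_right): buffer="rgbsvcyl" (len 8), cursors c1@2 c2@4 c3@7, authorship ........
After op 7 (insert('b')): buffer="rgbbsbvcybl" (len 11), cursors c1@3 c2@6 c3@10, authorship ..1..2...3.
After op 8 (insert('l')): buffer="rgblbsblvcybll" (len 14), cursors c1@4 c2@8 c3@13, authorship ..11..22...33.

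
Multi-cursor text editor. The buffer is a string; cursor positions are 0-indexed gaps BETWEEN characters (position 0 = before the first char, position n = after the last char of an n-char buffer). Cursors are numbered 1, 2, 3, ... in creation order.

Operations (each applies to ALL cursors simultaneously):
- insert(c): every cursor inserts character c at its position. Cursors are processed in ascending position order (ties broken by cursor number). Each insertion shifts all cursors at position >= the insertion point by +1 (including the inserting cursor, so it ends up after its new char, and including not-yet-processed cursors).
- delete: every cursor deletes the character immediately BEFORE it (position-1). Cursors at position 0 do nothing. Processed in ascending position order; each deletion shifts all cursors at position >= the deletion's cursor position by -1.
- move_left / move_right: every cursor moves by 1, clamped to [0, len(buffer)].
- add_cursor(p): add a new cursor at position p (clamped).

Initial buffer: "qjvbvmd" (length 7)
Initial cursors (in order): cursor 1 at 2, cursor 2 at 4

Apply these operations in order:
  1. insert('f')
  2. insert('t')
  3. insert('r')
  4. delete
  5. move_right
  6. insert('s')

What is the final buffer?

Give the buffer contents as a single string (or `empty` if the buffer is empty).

After op 1 (insert('f')): buffer="qjfvbfvmd" (len 9), cursors c1@3 c2@6, authorship ..1..2...
After op 2 (insert('t')): buffer="qjftvbftvmd" (len 11), cursors c1@4 c2@8, authorship ..11..22...
After op 3 (insert('r')): buffer="qjftrvbftrvmd" (len 13), cursors c1@5 c2@10, authorship ..111..222...
After op 4 (delete): buffer="qjftvbftvmd" (len 11), cursors c1@4 c2@8, authorship ..11..22...
After op 5 (move_right): buffer="qjftvbftvmd" (len 11), cursors c1@5 c2@9, authorship ..11..22...
After op 6 (insert('s')): buffer="qjftvsbftvsmd" (len 13), cursors c1@6 c2@11, authorship ..11.1.22.2..

Answer: qjftvsbftvsmd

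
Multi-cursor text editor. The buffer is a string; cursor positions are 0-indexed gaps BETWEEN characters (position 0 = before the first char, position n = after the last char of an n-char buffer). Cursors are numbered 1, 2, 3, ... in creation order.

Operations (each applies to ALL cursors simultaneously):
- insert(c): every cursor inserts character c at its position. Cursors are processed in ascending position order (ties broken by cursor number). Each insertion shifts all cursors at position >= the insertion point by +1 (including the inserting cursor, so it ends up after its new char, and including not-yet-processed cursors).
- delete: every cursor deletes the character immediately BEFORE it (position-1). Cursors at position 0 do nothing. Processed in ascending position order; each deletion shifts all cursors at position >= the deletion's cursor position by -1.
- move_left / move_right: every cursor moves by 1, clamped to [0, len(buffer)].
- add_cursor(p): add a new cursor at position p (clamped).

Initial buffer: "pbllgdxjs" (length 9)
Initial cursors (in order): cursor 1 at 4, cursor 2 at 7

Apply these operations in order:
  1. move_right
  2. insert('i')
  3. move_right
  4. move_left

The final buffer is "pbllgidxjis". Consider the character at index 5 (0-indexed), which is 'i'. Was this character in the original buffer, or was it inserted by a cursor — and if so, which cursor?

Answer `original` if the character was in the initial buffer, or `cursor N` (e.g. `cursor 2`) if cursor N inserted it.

Answer: cursor 1

Derivation:
After op 1 (move_right): buffer="pbllgdxjs" (len 9), cursors c1@5 c2@8, authorship .........
After op 2 (insert('i')): buffer="pbllgidxjis" (len 11), cursors c1@6 c2@10, authorship .....1...2.
After op 3 (move_right): buffer="pbllgidxjis" (len 11), cursors c1@7 c2@11, authorship .....1...2.
After op 4 (move_left): buffer="pbllgidxjis" (len 11), cursors c1@6 c2@10, authorship .....1...2.
Authorship (.=original, N=cursor N): . . . . . 1 . . . 2 .
Index 5: author = 1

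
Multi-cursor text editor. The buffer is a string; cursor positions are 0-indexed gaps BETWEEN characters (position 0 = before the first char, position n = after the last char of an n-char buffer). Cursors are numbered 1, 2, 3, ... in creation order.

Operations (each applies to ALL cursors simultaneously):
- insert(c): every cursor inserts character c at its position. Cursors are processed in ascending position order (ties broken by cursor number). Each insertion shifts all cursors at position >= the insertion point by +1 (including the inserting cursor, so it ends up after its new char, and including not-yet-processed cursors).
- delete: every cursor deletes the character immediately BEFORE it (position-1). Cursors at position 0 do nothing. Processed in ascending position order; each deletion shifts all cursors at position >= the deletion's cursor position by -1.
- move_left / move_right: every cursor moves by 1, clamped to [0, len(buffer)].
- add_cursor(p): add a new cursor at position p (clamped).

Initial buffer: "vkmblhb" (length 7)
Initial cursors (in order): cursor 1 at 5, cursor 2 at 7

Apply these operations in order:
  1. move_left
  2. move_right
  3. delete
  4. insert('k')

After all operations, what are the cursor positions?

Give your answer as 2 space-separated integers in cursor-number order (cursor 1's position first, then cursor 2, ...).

Answer: 5 7

Derivation:
After op 1 (move_left): buffer="vkmblhb" (len 7), cursors c1@4 c2@6, authorship .......
After op 2 (move_right): buffer="vkmblhb" (len 7), cursors c1@5 c2@7, authorship .......
After op 3 (delete): buffer="vkmbh" (len 5), cursors c1@4 c2@5, authorship .....
After op 4 (insert('k')): buffer="vkmbkhk" (len 7), cursors c1@5 c2@7, authorship ....1.2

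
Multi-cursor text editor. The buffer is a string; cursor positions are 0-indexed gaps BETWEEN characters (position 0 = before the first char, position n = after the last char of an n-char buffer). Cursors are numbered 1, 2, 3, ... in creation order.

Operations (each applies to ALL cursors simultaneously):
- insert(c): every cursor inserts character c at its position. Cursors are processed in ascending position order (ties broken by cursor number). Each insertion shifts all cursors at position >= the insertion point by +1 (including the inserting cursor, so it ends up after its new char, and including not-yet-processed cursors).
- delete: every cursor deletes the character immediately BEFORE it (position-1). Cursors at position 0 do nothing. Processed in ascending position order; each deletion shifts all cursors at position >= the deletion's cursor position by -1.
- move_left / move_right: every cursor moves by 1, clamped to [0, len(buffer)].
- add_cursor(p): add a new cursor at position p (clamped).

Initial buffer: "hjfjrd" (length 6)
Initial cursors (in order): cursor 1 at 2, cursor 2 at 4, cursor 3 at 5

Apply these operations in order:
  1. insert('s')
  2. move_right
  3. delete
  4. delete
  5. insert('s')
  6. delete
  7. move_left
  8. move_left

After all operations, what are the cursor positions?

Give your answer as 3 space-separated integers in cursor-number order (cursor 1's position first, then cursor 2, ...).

Answer: 0 1 1

Derivation:
After op 1 (insert('s')): buffer="hjsfjsrsd" (len 9), cursors c1@3 c2@6 c3@8, authorship ..1..2.3.
After op 2 (move_right): buffer="hjsfjsrsd" (len 9), cursors c1@4 c2@7 c3@9, authorship ..1..2.3.
After op 3 (delete): buffer="hjsjss" (len 6), cursors c1@3 c2@5 c3@6, authorship ..1.23
After op 4 (delete): buffer="hjj" (len 3), cursors c1@2 c2@3 c3@3, authorship ...
After op 5 (insert('s')): buffer="hjsjss" (len 6), cursors c1@3 c2@6 c3@6, authorship ..1.23
After op 6 (delete): buffer="hjj" (len 3), cursors c1@2 c2@3 c3@3, authorship ...
After op 7 (move_left): buffer="hjj" (len 3), cursors c1@1 c2@2 c3@2, authorship ...
After op 8 (move_left): buffer="hjj" (len 3), cursors c1@0 c2@1 c3@1, authorship ...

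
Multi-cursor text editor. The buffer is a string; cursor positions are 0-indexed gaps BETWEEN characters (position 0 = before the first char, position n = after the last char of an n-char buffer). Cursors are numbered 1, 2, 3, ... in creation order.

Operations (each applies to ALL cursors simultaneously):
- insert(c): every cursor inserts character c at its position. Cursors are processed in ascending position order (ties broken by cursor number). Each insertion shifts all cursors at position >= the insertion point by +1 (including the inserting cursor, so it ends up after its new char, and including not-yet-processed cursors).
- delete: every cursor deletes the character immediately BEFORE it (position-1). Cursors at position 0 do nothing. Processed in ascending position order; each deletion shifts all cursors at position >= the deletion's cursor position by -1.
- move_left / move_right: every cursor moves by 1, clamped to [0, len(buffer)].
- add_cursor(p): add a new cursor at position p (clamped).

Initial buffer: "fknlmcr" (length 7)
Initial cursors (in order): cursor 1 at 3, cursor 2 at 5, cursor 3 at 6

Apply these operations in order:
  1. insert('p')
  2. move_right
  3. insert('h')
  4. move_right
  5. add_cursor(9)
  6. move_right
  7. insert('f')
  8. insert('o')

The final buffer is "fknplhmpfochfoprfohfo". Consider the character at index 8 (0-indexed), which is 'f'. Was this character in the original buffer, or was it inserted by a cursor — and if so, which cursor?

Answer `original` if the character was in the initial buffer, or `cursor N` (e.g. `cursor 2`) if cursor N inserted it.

Answer: cursor 1

Derivation:
After op 1 (insert('p')): buffer="fknplmpcpr" (len 10), cursors c1@4 c2@7 c3@9, authorship ...1..2.3.
After op 2 (move_right): buffer="fknplmpcpr" (len 10), cursors c1@5 c2@8 c3@10, authorship ...1..2.3.
After op 3 (insert('h')): buffer="fknplhmpchprh" (len 13), cursors c1@6 c2@10 c3@13, authorship ...1.1.2.23.3
After op 4 (move_right): buffer="fknplhmpchprh" (len 13), cursors c1@7 c2@11 c3@13, authorship ...1.1.2.23.3
After op 5 (add_cursor(9)): buffer="fknplhmpchprh" (len 13), cursors c1@7 c4@9 c2@11 c3@13, authorship ...1.1.2.23.3
After op 6 (move_right): buffer="fknplhmpchprh" (len 13), cursors c1@8 c4@10 c2@12 c3@13, authorship ...1.1.2.23.3
After op 7 (insert('f')): buffer="fknplhmpfchfprfhf" (len 17), cursors c1@9 c4@12 c2@15 c3@17, authorship ...1.1.21.243.233
After op 8 (insert('o')): buffer="fknplhmpfochfoprfohfo" (len 21), cursors c1@10 c4@14 c2@18 c3@21, authorship ...1.1.211.2443.22333
Authorship (.=original, N=cursor N): . . . 1 . 1 . 2 1 1 . 2 4 4 3 . 2 2 3 3 3
Index 8: author = 1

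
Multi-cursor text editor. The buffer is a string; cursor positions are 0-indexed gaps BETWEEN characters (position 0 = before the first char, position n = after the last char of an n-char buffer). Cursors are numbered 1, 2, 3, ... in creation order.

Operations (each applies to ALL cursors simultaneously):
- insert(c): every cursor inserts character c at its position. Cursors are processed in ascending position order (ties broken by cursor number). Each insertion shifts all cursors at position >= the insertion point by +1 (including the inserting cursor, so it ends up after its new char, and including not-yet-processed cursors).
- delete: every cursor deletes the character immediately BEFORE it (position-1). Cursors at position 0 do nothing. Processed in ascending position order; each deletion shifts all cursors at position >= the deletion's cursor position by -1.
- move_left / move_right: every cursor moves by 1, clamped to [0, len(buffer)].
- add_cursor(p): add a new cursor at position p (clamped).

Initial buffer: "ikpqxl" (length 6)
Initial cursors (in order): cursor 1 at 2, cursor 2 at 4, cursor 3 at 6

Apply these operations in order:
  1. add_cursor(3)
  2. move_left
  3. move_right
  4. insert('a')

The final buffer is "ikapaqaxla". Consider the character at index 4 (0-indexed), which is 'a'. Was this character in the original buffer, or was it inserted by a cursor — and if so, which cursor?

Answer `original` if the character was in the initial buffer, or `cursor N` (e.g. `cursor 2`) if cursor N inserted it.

Answer: cursor 4

Derivation:
After op 1 (add_cursor(3)): buffer="ikpqxl" (len 6), cursors c1@2 c4@3 c2@4 c3@6, authorship ......
After op 2 (move_left): buffer="ikpqxl" (len 6), cursors c1@1 c4@2 c2@3 c3@5, authorship ......
After op 3 (move_right): buffer="ikpqxl" (len 6), cursors c1@2 c4@3 c2@4 c3@6, authorship ......
After op 4 (insert('a')): buffer="ikapaqaxla" (len 10), cursors c1@3 c4@5 c2@7 c3@10, authorship ..1.4.2..3
Authorship (.=original, N=cursor N): . . 1 . 4 . 2 . . 3
Index 4: author = 4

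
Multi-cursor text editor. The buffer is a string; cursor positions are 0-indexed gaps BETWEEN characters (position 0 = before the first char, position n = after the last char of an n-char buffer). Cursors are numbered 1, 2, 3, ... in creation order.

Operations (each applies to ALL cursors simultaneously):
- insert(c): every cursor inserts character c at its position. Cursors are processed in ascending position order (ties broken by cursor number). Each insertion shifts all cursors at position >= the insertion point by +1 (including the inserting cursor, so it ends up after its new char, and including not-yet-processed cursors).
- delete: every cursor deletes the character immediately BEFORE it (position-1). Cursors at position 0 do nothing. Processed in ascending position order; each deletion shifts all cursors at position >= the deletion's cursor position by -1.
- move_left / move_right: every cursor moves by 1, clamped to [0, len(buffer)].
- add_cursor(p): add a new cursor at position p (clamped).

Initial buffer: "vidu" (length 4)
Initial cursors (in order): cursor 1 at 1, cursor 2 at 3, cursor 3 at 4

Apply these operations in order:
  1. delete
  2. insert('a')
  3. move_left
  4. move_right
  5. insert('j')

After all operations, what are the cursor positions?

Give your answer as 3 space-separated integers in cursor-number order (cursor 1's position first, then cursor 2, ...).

After op 1 (delete): buffer="i" (len 1), cursors c1@0 c2@1 c3@1, authorship .
After op 2 (insert('a')): buffer="aiaa" (len 4), cursors c1@1 c2@4 c3@4, authorship 1.23
After op 3 (move_left): buffer="aiaa" (len 4), cursors c1@0 c2@3 c3@3, authorship 1.23
After op 4 (move_right): buffer="aiaa" (len 4), cursors c1@1 c2@4 c3@4, authorship 1.23
After op 5 (insert('j')): buffer="ajiaajj" (len 7), cursors c1@2 c2@7 c3@7, authorship 11.2323

Answer: 2 7 7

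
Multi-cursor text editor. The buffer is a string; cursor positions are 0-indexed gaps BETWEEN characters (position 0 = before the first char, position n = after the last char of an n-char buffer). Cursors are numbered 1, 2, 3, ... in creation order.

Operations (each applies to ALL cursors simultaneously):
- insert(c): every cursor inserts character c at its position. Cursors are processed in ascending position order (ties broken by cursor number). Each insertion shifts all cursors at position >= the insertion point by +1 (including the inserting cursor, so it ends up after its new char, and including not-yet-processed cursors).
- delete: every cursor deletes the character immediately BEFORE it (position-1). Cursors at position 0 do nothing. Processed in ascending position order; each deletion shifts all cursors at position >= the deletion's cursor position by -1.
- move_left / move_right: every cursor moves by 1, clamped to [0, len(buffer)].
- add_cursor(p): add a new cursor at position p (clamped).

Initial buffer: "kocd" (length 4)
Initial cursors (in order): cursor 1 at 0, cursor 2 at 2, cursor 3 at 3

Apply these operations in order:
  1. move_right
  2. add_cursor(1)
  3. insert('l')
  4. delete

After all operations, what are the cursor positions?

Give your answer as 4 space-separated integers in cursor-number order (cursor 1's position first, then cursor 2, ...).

Answer: 1 3 4 1

Derivation:
After op 1 (move_right): buffer="kocd" (len 4), cursors c1@1 c2@3 c3@4, authorship ....
After op 2 (add_cursor(1)): buffer="kocd" (len 4), cursors c1@1 c4@1 c2@3 c3@4, authorship ....
After op 3 (insert('l')): buffer="kllocldl" (len 8), cursors c1@3 c4@3 c2@6 c3@8, authorship .14..2.3
After op 4 (delete): buffer="kocd" (len 4), cursors c1@1 c4@1 c2@3 c3@4, authorship ....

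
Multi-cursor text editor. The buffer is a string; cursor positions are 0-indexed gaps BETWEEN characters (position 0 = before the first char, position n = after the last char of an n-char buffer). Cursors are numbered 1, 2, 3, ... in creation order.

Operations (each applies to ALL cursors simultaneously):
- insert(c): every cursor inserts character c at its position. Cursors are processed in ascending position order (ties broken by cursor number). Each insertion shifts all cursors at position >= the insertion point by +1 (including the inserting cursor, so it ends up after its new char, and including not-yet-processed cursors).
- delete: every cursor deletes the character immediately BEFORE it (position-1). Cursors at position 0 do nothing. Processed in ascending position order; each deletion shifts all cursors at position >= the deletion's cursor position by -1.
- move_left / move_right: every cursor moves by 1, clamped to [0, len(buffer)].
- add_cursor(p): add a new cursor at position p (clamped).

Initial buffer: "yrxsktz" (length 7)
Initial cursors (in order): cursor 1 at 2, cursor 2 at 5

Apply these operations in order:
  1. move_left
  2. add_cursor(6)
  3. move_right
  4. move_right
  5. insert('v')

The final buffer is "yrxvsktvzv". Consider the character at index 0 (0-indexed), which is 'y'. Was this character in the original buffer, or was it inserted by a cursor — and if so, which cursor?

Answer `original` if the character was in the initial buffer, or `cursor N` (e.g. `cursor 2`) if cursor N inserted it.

Answer: original

Derivation:
After op 1 (move_left): buffer="yrxsktz" (len 7), cursors c1@1 c2@4, authorship .......
After op 2 (add_cursor(6)): buffer="yrxsktz" (len 7), cursors c1@1 c2@4 c3@6, authorship .......
After op 3 (move_right): buffer="yrxsktz" (len 7), cursors c1@2 c2@5 c3@7, authorship .......
After op 4 (move_right): buffer="yrxsktz" (len 7), cursors c1@3 c2@6 c3@7, authorship .......
After op 5 (insert('v')): buffer="yrxvsktvzv" (len 10), cursors c1@4 c2@8 c3@10, authorship ...1...2.3
Authorship (.=original, N=cursor N): . . . 1 . . . 2 . 3
Index 0: author = original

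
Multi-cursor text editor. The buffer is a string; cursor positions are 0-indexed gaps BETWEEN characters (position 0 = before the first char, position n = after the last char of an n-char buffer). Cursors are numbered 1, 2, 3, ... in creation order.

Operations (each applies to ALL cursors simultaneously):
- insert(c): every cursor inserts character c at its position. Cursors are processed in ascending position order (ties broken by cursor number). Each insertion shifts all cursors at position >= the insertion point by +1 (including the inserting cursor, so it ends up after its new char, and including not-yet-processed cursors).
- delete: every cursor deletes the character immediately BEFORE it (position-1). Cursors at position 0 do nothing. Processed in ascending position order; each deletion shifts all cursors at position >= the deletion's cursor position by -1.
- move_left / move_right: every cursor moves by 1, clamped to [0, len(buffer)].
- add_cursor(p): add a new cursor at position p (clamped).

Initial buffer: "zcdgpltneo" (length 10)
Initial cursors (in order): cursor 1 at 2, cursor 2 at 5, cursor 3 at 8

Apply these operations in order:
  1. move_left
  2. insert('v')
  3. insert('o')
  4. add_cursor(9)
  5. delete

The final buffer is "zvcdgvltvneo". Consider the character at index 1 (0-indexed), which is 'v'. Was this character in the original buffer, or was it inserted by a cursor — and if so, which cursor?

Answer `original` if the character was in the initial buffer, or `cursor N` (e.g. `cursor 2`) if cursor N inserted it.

After op 1 (move_left): buffer="zcdgpltneo" (len 10), cursors c1@1 c2@4 c3@7, authorship ..........
After op 2 (insert('v')): buffer="zvcdgvpltvneo" (len 13), cursors c1@2 c2@6 c3@10, authorship .1...2...3...
After op 3 (insert('o')): buffer="zvocdgvopltvoneo" (len 16), cursors c1@3 c2@8 c3@13, authorship .11...22...33...
After op 4 (add_cursor(9)): buffer="zvocdgvopltvoneo" (len 16), cursors c1@3 c2@8 c4@9 c3@13, authorship .11...22...33...
After op 5 (delete): buffer="zvcdgvltvneo" (len 12), cursors c1@2 c2@6 c4@6 c3@9, authorship .1...2..3...
Authorship (.=original, N=cursor N): . 1 . . . 2 . . 3 . . .
Index 1: author = 1

Answer: cursor 1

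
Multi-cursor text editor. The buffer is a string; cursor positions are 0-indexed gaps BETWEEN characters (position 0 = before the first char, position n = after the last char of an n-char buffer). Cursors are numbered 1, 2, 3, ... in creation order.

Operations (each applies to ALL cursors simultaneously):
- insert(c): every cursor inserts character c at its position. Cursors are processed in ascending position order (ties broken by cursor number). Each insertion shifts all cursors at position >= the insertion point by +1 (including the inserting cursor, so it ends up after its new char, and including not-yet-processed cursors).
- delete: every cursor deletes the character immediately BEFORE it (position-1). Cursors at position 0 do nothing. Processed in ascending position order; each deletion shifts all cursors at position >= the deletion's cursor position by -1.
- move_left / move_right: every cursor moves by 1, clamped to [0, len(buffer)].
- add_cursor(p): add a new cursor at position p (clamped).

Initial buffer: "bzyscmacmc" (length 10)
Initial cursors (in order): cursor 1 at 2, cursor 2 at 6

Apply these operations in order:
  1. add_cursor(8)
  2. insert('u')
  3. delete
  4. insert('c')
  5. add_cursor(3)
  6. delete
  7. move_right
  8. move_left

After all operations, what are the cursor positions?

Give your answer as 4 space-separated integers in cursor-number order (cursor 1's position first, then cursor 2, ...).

After op 1 (add_cursor(8)): buffer="bzyscmacmc" (len 10), cursors c1@2 c2@6 c3@8, authorship ..........
After op 2 (insert('u')): buffer="bzuyscmuacumc" (len 13), cursors c1@3 c2@8 c3@11, authorship ..1....2..3..
After op 3 (delete): buffer="bzyscmacmc" (len 10), cursors c1@2 c2@6 c3@8, authorship ..........
After op 4 (insert('c')): buffer="bzcyscmcaccmc" (len 13), cursors c1@3 c2@8 c3@11, authorship ..1....2..3..
After op 5 (add_cursor(3)): buffer="bzcyscmcaccmc" (len 13), cursors c1@3 c4@3 c2@8 c3@11, authorship ..1....2..3..
After op 6 (delete): buffer="byscmacmc" (len 9), cursors c1@1 c4@1 c2@5 c3@7, authorship .........
After op 7 (move_right): buffer="byscmacmc" (len 9), cursors c1@2 c4@2 c2@6 c3@8, authorship .........
After op 8 (move_left): buffer="byscmacmc" (len 9), cursors c1@1 c4@1 c2@5 c3@7, authorship .........

Answer: 1 5 7 1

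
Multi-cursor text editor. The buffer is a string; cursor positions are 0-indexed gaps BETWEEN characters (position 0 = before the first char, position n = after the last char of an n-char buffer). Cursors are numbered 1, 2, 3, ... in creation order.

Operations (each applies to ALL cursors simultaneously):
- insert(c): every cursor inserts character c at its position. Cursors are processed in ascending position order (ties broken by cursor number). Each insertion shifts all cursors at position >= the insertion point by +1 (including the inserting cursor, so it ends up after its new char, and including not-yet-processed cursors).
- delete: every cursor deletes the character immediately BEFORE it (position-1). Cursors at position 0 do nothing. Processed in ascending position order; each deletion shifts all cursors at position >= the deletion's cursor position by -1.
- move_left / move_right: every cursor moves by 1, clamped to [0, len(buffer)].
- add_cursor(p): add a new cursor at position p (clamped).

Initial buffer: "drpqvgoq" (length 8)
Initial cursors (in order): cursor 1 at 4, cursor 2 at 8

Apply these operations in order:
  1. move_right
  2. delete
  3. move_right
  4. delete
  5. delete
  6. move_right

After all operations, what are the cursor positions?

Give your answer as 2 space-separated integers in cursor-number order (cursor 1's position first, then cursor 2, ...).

After op 1 (move_right): buffer="drpqvgoq" (len 8), cursors c1@5 c2@8, authorship ........
After op 2 (delete): buffer="drpqgo" (len 6), cursors c1@4 c2@6, authorship ......
After op 3 (move_right): buffer="drpqgo" (len 6), cursors c1@5 c2@6, authorship ......
After op 4 (delete): buffer="drpq" (len 4), cursors c1@4 c2@4, authorship ....
After op 5 (delete): buffer="dr" (len 2), cursors c1@2 c2@2, authorship ..
After op 6 (move_right): buffer="dr" (len 2), cursors c1@2 c2@2, authorship ..

Answer: 2 2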